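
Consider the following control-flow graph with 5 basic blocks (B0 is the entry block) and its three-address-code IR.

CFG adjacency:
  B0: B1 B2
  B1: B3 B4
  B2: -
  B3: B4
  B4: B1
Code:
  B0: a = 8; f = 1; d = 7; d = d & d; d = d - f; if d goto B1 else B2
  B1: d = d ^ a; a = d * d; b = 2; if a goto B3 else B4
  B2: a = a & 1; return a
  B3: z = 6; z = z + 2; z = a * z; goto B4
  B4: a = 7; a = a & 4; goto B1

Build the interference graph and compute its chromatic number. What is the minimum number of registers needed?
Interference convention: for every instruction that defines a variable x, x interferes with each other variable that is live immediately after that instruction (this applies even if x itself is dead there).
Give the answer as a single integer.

Block summaries:
  B0: {a,d,f} / ∅
  B1: {a,b,d} / {a,d}
  B2: {a} / {a}
  B3: {z} / {a}
  B4: {a} / ∅

Live sets:
  B0: in=∅ out={a,d}
  B1: in={a,d} out={a,d}
  B2: in={a} out=∅
  B3: in={a,d} out={d}
  B4: in={d} out={a,d}

Interfere edges:
  a: {b,d,f,z}
  b: {a,d}
  d: {a,b,f,z}
  f: {a,d}
  z: {a,d}

Colouring:
  lower bound: {a,b,d} mutually conflict ⇒ χ ≥ 3
  3-colouring: c0={a}  c1={d}  c2={b,f,z}
  χ = 3

Answer: 3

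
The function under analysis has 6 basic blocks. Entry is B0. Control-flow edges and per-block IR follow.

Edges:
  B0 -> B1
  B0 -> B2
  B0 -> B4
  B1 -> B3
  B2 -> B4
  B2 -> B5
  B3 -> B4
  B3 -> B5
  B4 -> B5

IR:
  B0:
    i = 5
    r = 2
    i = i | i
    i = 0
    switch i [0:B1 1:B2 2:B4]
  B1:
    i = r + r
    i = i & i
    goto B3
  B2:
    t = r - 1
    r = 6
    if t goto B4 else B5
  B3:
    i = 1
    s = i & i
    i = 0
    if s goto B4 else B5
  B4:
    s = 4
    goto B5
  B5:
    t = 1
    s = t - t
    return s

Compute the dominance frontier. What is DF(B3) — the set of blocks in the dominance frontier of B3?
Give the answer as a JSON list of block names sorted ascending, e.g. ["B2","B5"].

Answer: ["B4", "B5"]

Working:
idom tree: B1←B0 B2←B0 B3←B1 B4←B0 B5←B0
Join-block Dom:
  B4: preds {B0,B2,B3}: {B0} ∩ {B0,B2} ∩ {B0,B1,B3} = {B0}; idom=B0
  B5: preds {B2,B3,B4}: {B0,B2} ∩ {B0,B1,B3} ∩ {B0,B4} = {B0}; idom=B0

DF walk-up:
  join B4 pred B0: · stop@B0
  join B4 pred B2: B2 stop@B0
  join B4 pred B3: B3→B1 stop@B0
  join B5 pred B2: B2 stop@B0
  join B5 pred B3: B3→B1 stop@B0
  join B5 pred B4: B4 stop@B0
  B0: DF=∅
  B1: DF={B4,B5}
  B2: DF={B4,B5}
  B3: DF={B4,B5}
  B4: DF={B5}
  B5: DF=∅

DF(B3) = ["B4", "B5"]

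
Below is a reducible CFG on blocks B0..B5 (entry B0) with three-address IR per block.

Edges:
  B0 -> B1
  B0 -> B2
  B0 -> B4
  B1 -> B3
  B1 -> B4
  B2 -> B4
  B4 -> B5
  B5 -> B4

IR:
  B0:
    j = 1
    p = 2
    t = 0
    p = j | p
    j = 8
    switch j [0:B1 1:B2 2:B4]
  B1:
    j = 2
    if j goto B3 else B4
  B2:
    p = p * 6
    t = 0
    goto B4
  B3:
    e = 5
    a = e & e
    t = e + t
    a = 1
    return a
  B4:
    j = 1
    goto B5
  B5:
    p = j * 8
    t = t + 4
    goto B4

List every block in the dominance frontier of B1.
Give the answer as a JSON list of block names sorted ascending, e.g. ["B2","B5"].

Answer: ["B4"]

Analysis:
idom tree: B1←B0 B2←B0 B3←B1 B4←B0 B5←B4
Dom at joins:
  B4: preds {B0,B1,B2,B5}: {B0} ∩ {B0,B1} ∩ {B0,B2} ∩ {B0,B4,B5} = {B0}; idom=B0

DF derivation:
  join B4 pred B0: · stop@B0
  join B4 pred B1: B1 stop@B0
  join B4 pred B2: B2 stop@B0
  join B4 pred B5: B5→B4 stop@B0
  B0: DF=∅
  B1: DF={B4}
  B2: DF={B4}
  B3: DF=∅
  B4: DF={B4}
  B5: DF={B4}

DF(B1) = ["B4"]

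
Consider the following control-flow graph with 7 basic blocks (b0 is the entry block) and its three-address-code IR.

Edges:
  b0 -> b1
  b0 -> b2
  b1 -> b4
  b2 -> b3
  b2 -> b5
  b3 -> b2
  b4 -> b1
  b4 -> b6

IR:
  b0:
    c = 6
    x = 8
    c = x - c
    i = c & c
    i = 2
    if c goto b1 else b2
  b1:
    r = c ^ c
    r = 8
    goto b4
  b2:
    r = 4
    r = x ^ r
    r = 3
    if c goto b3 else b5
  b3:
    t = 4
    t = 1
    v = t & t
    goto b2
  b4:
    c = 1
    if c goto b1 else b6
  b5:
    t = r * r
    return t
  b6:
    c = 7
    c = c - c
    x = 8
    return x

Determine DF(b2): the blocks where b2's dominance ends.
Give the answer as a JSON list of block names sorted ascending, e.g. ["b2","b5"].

idom tree: b1←b0 b2←b0 b3←b2 b4←b1 b5←b2 b6←b4
Dom∩ at merges:
  b1: preds {b0,b4}: {b0} ∩ {b0,b1,b4} = {b0}; idom=b0
  b2: preds {b0,b3}: {b0} ∩ {b0,b2,b3} = {b0}; idom=b0

DF derivation:
  b1←b0: walk · to b0
  b1←b4: walk b4→b1 to b0
  b2←b0: walk · to b0
  b2←b3: walk b3→b2 to b0
  b0: DF=∅
  b1: DF={b1}
  b2: DF={b2}
  b3: DF={b2}
  b4: DF={b1}
  b5: DF=∅
  b6: DF=∅

DF(b2) = ["b2"]

Answer: ["b2"]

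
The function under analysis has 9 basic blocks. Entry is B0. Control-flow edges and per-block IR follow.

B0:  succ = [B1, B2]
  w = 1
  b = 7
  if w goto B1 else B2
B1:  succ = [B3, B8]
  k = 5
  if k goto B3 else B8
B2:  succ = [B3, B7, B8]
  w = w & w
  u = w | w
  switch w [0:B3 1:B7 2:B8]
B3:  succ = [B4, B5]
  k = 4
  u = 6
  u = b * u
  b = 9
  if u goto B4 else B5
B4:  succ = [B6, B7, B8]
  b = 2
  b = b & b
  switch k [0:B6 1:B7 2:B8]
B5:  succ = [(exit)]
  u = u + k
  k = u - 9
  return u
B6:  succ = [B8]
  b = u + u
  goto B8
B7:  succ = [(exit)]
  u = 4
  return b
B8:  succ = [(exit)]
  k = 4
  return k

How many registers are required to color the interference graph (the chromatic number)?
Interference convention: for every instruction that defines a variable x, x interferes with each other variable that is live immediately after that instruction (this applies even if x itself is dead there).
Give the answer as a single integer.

def/use:
  B0: def={b,w} ue=∅
  B1: def={k} ue=∅
  B2: def={u,w} ue={w}
  B3: def={b,k,u} ue={b}
  B4: def={b} ue={k}
  B5: def={k,u} ue={k,u}
  B6: def={b} ue={u}
  B7: def={u} ue={b}
  B8: def={k} ue=∅

Liveness:
  B0: in=∅ out={b,w}
  B1: in={b} out={b}
  B2: in={b,w} out={b}
  B3: in={b} out={k,u}
  B4: in={k,u} out={b,u}
  B5: in={k,u} out=∅
  B6: in={u} out=∅
  B7: in={b} out=∅
  B8: in=∅ out=∅

Interfere edges:
  b — {k,u,w}
  k — {b,u}
  u — {b,k,w}
  w — {b,u}

Colouring:
  {b,k,u} pairwise interfere (3-clique) ⇒ χ ≥ 3
  3-colouring: r0={b}  r1={u}  r2={k,w}
  χ = 3

Answer: 3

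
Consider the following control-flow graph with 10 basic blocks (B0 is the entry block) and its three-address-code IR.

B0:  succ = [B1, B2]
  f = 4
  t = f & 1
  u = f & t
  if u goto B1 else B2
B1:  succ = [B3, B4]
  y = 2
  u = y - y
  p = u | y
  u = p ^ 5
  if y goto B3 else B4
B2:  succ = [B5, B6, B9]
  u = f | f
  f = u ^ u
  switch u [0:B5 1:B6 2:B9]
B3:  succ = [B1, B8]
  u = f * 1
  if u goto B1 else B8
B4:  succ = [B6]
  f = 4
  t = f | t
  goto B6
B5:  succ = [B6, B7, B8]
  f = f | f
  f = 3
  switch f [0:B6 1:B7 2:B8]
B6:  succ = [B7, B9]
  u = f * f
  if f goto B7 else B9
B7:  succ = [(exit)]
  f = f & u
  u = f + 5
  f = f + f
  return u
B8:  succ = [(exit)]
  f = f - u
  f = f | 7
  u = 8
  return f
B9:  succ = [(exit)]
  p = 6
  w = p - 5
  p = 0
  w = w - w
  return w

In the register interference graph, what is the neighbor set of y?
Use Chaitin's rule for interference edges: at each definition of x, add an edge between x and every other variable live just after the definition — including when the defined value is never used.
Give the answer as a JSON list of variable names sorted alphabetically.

def/use:
  B0: def={f,t,u} ue=∅
  B1: def={p,u,y} ue=∅
  B2: def={f,u} ue={f}
  B3: def={u} ue={f}
  B4: def={f,t} ue={t}
  B5: def={f} ue={f}
  B6: def={u} ue={f}
  B7: def={f,u} ue={f,u}
  B8: def={f,u} ue={f,u}
  B9: def={p,w} ue=∅

Live sets:
  live B0: ∅→{f,t}
  live B1: {f,t}→{f,t}
  live B2: {f}→{f,u}
  live B3: {f,t}→{f,t,u}
  live B4: {t}→{f}
  live B5: {f,u}→{f,u}
  live B6: {f}→{f,u}
  live B7: {f,u}→∅
  live B8: {f,u}→∅
  live B9: ∅→∅

Interference:
  f: {p,t,u,y}
  p: {f,t,w,y}
  t: {f,p,u,y}
  u: {f,t,y}
  w: {p}
  y: {f,p,t,u}

N(y) = ["f", "p", "t", "u"]

Answer: ["f", "p", "t", "u"]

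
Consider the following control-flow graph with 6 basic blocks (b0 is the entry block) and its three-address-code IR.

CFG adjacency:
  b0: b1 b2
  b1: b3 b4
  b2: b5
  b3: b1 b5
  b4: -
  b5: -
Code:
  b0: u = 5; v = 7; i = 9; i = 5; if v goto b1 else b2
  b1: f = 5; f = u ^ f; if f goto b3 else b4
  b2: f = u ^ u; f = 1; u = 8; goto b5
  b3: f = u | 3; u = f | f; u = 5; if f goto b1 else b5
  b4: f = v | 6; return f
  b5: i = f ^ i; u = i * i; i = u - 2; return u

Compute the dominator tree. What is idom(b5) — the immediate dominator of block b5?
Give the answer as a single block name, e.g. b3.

Answer: b0

Analysis:
idom tree: b1←b0 b2←b0 b3←b1 b4←b1 b5←b0
Join-block Dom:
  b1: preds {b0,b3}: {b0} ∩ {b0,b1,b3} = {b0}; idom=b0
  b5: preds {b2,b3}: {b0,b2} ∩ {b0,b1,b3} = {b0}; idom=b0

idom(b5) = b0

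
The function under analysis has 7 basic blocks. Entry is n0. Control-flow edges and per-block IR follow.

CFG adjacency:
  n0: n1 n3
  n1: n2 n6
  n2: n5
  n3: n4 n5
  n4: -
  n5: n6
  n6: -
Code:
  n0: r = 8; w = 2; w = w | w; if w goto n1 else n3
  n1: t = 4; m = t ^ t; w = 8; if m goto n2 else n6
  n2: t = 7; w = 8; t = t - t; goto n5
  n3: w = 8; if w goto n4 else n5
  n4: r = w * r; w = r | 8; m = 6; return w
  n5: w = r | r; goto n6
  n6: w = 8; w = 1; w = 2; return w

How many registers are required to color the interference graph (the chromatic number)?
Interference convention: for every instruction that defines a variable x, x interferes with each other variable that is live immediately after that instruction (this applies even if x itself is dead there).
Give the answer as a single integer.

Answer: 3

Derivation:
Per-block:
  n0 def {r,w} use ∅
  n1 def {m,t,w} use ∅
  n2 def {t,w} use ∅
  n3 def {w} use ∅
  n4 def {m,r,w} use {r,w}
  n5 def {w} use {r}
  n6 def {w} use ∅

Backward fixpoint:
  n0 li=∅ lo={r}
  n1 li={r} lo={r}
  n2 li={r} lo={r}
  n3 li={r} lo={r,w}
  n4 li={r,w} lo=∅
  n5 li={r} lo=∅
  n6 li=∅ lo=∅

Interfere edges:
  m↔{r,w}
  r↔{m,t,w}
  t↔{r,w}
  w↔{m,r,t}

Chromatic number:
  {m,r,w} pairwise interfere (3-clique) ⇒ χ ≥ 3
  3-colouring: R0={r}  R1={w}  R2={m,t}
  χ = 3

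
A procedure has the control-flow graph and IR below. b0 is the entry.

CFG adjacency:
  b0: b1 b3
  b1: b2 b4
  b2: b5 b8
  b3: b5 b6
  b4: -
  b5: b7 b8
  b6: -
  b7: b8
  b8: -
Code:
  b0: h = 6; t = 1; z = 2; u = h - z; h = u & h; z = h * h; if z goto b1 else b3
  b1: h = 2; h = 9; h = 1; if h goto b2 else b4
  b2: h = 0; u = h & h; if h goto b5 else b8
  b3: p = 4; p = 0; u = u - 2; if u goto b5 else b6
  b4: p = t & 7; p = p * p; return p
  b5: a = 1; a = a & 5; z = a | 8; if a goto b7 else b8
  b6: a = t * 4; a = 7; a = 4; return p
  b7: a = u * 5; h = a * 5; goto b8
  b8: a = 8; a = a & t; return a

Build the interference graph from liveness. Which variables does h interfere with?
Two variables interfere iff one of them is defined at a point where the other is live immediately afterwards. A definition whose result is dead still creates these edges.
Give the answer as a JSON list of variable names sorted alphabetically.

Block summaries:
  b0: {h,t,u,z} / ∅
  b1: {h} / ∅
  b2: {h,u} / ∅
  b3: {p,u} / {u}
  b4: {p} / {t}
  b5: {a,z} / ∅
  b6: {a} / {p,t}
  b7: {a,h} / {u}
  b8: {a} / {t}

Live sets:
  b0: in=∅ out={t,u}
  b1: in={t} out={t}
  b2: in={t} out={t,u}
  b3: in={t,u} out={p,t,u}
  b4: in={t} out=∅
  b5: in={t,u} out={t,u}
  b6: in={p,t} out=∅
  b7: in={t,u} out={t}
  b8: in={t} out=∅

Conflict graph:
  a: {p,t,u,z}
  h: {t,u,z}
  p: {a,t,u}
  t: {a,h,p,u,z}
  u: {a,h,p,t,z}
  z: {a,h,t,u}

N(h) = ["t", "u", "z"]

Answer: ["t", "u", "z"]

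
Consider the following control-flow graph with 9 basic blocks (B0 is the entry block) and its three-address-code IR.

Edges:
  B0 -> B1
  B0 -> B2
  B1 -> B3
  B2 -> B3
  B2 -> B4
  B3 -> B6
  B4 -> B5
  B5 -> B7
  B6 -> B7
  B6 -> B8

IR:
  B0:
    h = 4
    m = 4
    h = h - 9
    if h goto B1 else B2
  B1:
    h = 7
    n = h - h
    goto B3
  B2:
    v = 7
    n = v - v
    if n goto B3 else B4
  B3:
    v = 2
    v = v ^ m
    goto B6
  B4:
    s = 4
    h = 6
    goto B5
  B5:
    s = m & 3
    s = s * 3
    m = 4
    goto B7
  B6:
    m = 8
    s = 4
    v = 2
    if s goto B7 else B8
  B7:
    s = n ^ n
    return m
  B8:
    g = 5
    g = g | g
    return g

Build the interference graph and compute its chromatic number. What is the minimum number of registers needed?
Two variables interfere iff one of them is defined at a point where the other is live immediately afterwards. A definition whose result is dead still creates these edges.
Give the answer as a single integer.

Answer: 4

Working:
Block summaries:
  B0 def {h,m} use ∅
  B1 def {h,n} use ∅
  B2 def {n,v} use ∅
  B3 def {v} use {m}
  B4 def {h,s} use ∅
  B5 def {m,s} use {m}
  B6 def {m,s,v} use ∅
  B7 def {s} use {m,n}
  B8 def {g} use ∅

Liveness:
  B0: in=∅ out={m}
  B1: in={m} out={m,n}
  B2: in={m} out={m,n}
  B3: in={m,n} out={n}
  B4: in={m,n} out={m,n}
  B5: in={m,n} out={m,n}
  B6: in={n} out={m,n}
  B7: in={m,n} out=∅
  B8: in=∅ out=∅

Interference:
  g — ∅
  h — {m,n}
  m — {h,n,s,v}
  n — {h,m,s,v}
  s — {m,n,v}
  v — {m,n,s}

Registers:
  clique {m,n,s,v} ⇒ need ≥ 4
  assign g→r0 h→r2 m→r0 n→r1 s→r2 v→r3 — no edge inside a register ⇒ χ ≤ 4
  χ = 4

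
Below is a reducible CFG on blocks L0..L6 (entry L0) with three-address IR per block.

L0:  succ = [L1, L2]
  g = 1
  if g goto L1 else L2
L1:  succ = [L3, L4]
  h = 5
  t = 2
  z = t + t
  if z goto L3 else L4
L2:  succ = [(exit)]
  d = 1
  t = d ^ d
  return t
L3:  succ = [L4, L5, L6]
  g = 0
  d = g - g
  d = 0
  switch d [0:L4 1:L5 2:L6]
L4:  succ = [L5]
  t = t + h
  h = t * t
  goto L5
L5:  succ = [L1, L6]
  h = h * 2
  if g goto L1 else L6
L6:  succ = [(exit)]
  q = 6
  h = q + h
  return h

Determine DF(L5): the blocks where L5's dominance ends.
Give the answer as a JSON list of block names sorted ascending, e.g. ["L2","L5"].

Answer: ["L1", "L6"]

Analysis:
idom tree: L1←L0 L2←L0 L3←L1 L4←L1 L5←L1 L6←L1
Join-block Dom:
  L1: preds {L0,L5}: {L0} ∩ {L0,L1,L5} = {L0}; idom=L0
  L4: preds {L1,L3}: {L0,L1} ∩ {L0,L1,L3} = {L0,L1}; idom=L1
  L5: preds {L3,L4}: {L0,L1,L3} ∩ {L0,L1,L4} = {L0,L1}; idom=L1
  L6: preds {L3,L5}: {L0,L1,L3} ∩ {L0,L1,L5} = {L0,L1}; idom=L1

Frontier:
  L1←L0: walk · to L0
  L1←L5: walk L5→L1 to L0
  L4←L1: walk · to L1
  L4←L3: walk L3 to L1
  L5←L3: walk L3 to L1
  L5←L4: walk L4 to L1
  L6←L3: walk L3 to L1
  L6←L5: walk L5 to L1
  L0: DF=∅
  L1: DF={L1}
  L2: DF=∅
  L3: DF={L4,L5,L6}
  L4: DF={L5}
  L5: DF={L1,L6}
  L6: DF=∅

DF(L5) = ["L1", "L6"]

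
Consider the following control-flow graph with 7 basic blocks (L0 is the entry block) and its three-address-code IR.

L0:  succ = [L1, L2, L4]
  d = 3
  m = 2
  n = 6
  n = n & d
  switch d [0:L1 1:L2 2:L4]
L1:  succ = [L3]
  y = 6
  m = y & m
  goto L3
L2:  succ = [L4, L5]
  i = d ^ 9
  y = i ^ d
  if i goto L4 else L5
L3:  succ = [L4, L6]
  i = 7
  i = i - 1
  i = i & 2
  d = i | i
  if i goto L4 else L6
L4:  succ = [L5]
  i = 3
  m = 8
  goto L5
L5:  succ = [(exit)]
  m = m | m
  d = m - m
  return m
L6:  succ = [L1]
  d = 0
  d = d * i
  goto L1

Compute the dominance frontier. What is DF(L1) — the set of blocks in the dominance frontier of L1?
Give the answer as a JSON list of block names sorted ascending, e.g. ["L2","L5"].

idom tree: L1←L0 L2←L0 L3←L1 L4←L0 L5←L0 L6←L3
Dom at joins:
  L1: preds {L0,L6}: {L0} ∩ {L0,L1,L3,L6} = {L0}; idom=L0
  L4: preds {L0,L2,L3}: {L0} ∩ {L0,L2} ∩ {L0,L1,L3} = {L0}; idom=L0
  L5: preds {L2,L4}: {L0,L2} ∩ {L0,L4} = {L0}; idom=L0

DF walk-up:
  join L1 pred L0: · stop@L0
  join L1 pred L6: L6→L3→L1 stop@L0
  join L4 pred L0: · stop@L0
  join L4 pred L2: L2 stop@L0
  join L4 pred L3: L3→L1 stop@L0
  join L5 pred L2: L2 stop@L0
  join L5 pred L4: L4 stop@L0
  L0 → ∅
  L1 → {L1,L4}
  L2 → {L4,L5}
  L3 → {L1,L4}
  L4 → {L5}
  L5 → ∅
  L6 → {L1}

DF(L1) = ["L1", "L4"]

Answer: ["L1", "L4"]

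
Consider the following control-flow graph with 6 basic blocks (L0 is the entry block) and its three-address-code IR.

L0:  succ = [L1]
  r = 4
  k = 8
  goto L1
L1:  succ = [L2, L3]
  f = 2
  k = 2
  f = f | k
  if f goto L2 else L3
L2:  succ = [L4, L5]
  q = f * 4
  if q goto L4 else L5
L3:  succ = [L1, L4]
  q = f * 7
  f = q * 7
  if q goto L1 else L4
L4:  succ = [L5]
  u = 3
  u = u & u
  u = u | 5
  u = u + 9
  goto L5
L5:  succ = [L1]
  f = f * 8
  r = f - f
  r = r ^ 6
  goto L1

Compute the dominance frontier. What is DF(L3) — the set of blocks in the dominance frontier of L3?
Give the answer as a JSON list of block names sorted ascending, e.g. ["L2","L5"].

Answer: ["L1", "L4"]

Analysis:
idom tree: L1←L0 L2←L1 L3←L1 L4←L1 L5←L1
Dom∩ at merges:
  L1: preds {L0,L3,L5}: {L0} ∩ {L0,L1,L3} ∩ {L0,L1,L5} = {L0}; idom=L0
  L4: preds {L2,L3}: {L0,L1,L2} ∩ {L0,L1,L3} = {L0,L1}; idom=L1
  L5: preds {L2,L4}: {L0,L1,L2} ∩ {L0,L1,L4} = {L0,L1}; idom=L1

DF derivation:
  join L1 pred L0: · stop@L0
  join L1 pred L3: L3→L1 stop@L0
  join L1 pred L5: L5→L1 stop@L0
  join L4 pred L2: L2 stop@L1
  join L4 pred L3: L3 stop@L1
  join L5 pred L2: L2 stop@L1
  join L5 pred L4: L4 stop@L1
  L0 → ∅
  L1 → {L1}
  L2 → {L4,L5}
  L3 → {L1,L4}
  L4 → {L5}
  L5 → {L1}

DF(L3) = ["L1", "L4"]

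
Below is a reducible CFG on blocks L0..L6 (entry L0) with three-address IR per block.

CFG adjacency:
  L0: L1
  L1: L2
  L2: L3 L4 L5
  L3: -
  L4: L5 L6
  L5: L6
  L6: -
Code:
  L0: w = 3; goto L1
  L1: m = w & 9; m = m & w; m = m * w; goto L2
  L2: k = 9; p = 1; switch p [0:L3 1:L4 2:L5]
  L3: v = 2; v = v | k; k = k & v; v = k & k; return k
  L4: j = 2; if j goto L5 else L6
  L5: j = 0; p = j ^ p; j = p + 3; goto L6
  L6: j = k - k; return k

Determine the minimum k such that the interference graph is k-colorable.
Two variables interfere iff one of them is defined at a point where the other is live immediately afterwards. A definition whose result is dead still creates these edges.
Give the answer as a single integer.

def/use:
  L0 def {w} use ∅
  L1 def {m} use {w}
  L2 def {k,p} use ∅
  L3 def {k,v} use {k}
  L4 def {j} use ∅
  L5 def {j,p} use {p}
  L6 def {j} use {k}

Live sets:
  L0 li=∅ lo={w}
  L1 li={w} lo=∅
  L2 li=∅ lo={k,p}
  L3 li={k} lo=∅
  L4 li={k,p} lo={k,p}
  L5 li={k,p} lo={k}
  L6 li={k} lo=∅

Conflict graph:
  j: {k,p}
  k: {j,p,v}
  m: {w}
  p: {j,k}
  v: {k}
  w: {m}

Colouring:
  {j,k,p} pairwise interfere (3-clique) ⇒ χ ≥ 3
  3-colouring: R0={k,m}  R1={j,v,w}  R2={p}
  χ = 3

Answer: 3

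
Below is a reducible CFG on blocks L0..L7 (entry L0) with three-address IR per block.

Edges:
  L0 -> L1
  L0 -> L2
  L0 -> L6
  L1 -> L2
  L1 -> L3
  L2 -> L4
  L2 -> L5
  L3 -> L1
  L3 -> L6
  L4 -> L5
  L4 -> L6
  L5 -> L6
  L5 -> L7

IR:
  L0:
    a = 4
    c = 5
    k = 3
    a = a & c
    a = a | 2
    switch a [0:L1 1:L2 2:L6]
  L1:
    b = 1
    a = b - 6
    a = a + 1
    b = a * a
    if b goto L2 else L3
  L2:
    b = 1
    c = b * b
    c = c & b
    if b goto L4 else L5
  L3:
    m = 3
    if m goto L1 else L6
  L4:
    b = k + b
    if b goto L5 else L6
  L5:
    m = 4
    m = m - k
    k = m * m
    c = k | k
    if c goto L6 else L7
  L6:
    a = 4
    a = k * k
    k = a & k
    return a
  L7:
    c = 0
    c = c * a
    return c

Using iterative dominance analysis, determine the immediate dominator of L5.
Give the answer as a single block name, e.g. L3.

idom tree: L1←L0 L2←L0 L3←L1 L4←L2 L5←L2 L6←L0 L7←L5
Dom at joins:
  L1: preds {L0,L3}: {L0} ∩ {L0,L1,L3} = {L0}; idom=L0
  L2: preds {L0,L1}: {L0} ∩ {L0,L1} = {L0}; idom=L0
  L5: preds {L2,L4}: {L0,L2} ∩ {L0,L2,L4} = {L0,L2}; idom=L2
  L6: preds {L0,L3,L4,L5}: {L0} ∩ {L0,L1,L3} ∩ {L0,L2,L4} ∩ {L0,L2,L5} = {L0}; idom=L0

idom(L5) = L2

Answer: L2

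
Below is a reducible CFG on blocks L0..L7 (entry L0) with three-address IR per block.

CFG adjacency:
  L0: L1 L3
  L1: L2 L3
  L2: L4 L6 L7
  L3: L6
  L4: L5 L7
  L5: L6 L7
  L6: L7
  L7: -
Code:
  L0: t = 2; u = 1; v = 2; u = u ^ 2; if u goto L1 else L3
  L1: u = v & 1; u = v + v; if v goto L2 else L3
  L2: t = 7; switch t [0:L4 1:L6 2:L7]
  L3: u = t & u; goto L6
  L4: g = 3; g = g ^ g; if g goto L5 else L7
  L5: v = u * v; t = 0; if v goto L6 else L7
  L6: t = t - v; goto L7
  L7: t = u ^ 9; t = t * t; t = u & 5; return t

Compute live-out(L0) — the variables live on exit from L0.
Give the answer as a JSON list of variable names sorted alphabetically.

def/use:
  L0: def={t,u,v} ue=∅
  L1: def={u} ue={v}
  L2: def={t} ue=∅
  L3: def={u} ue={t,u}
  L4: def={g} ue=∅
  L5: def={t,v} ue={u,v}
  L6: def={t} ue={t,v}
  L7: def={t} ue={u}

Liveness:
  L0 li=∅ lo={t,u,v}
  L1 li={t,v} lo={t,u,v}
  L2 li={u,v} lo={t,u,v}
  L3 li={t,u,v} lo={t,u,v}
  L4 li={u,v} lo={u,v}
  L5 li={u,v} lo={t,u,v}
  L6 li={t,u,v} lo={u}
  L7 li={u} lo=∅

live-out(L0) = ["t", "u", "v"]

Answer: ["t", "u", "v"]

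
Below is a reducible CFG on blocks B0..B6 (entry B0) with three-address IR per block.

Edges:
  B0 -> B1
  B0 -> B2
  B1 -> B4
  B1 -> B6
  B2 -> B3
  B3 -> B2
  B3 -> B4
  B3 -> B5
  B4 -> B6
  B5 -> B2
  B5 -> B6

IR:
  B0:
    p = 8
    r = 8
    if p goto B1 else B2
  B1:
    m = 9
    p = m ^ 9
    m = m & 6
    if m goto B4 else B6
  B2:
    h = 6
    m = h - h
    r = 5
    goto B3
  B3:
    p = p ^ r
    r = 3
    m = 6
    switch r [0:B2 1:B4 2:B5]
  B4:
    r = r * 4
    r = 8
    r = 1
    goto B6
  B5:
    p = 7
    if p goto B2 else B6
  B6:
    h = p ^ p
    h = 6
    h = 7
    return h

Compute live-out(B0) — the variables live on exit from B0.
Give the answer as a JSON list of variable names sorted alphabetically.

def/use:
  B0 def {p,r} use ∅
  B1 def {m,p} use ∅
  B2 def {h,m,r} use ∅
  B3 def {m,p,r} use {p,r}
  B4 def {r} use {r}
  B5 def {p} use ∅
  B6 def {h} use {p}

Liveness:
  live B0: ∅→{p,r}
  live B1: {r}→{p,r}
  live B2: {p}→{p,r}
  live B3: {p,r}→{p,r}
  live B4: {p,r}→{p}
  live B5: ∅→{p}
  live B6: {p}→∅

live-out(B0) = ["p", "r"]

Answer: ["p", "r"]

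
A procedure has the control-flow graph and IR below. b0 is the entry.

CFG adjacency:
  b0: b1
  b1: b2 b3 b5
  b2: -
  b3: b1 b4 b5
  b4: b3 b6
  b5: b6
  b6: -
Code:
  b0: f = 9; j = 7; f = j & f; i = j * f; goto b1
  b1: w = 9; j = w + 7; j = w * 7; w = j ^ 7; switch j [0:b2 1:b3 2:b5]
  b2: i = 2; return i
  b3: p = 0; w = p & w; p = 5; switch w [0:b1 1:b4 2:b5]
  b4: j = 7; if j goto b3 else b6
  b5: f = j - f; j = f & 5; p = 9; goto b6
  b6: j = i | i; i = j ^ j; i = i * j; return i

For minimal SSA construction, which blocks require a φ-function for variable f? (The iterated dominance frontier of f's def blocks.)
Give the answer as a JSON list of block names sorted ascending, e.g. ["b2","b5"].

Answer: ["b6"]

Derivation:
idom tree: b1←b0 b2←b1 b3←b1 b4←b3 b5←b1 b6←b1
Dom∩ at merges:
  b1: preds {b0,b3}: {b0} ∩ {b0,b1,b3} = {b0}; idom=b0
  b3: preds {b1,b4}: {b0,b1} ∩ {b0,b1,b3,b4} = {b0,b1}; idom=b1
  b5: preds {b1,b3}: {b0,b1} ∩ {b0,b1,b3} = {b0,b1}; idom=b1
  b6: preds {b4,b5}: {b0,b1,b3,b4} ∩ {b0,b1,b5} = {b0,b1}; idom=b1

DF walk-up:
  b1←b0: walk · to b0
  b1←b3: walk b3→b1 to b0
  b3←b1: walk · to b1
  b3←b4: walk b4→b3 to b1
  b5←b1: walk · to b1
  b5←b3: walk b3 to b1
  b6←b4: walk b4→b3 to b1
  b6←b5: walk b5 to b1
  b0 → ∅
  b1 → {b1}
  b2 → ∅
  b3 → {b1,b3,b5,b6}
  b4 → {b3,b6}
  b5 → {b6}
  b6 → ∅

φ for f: defs {b0,b5}
  DF⁺ = {b6}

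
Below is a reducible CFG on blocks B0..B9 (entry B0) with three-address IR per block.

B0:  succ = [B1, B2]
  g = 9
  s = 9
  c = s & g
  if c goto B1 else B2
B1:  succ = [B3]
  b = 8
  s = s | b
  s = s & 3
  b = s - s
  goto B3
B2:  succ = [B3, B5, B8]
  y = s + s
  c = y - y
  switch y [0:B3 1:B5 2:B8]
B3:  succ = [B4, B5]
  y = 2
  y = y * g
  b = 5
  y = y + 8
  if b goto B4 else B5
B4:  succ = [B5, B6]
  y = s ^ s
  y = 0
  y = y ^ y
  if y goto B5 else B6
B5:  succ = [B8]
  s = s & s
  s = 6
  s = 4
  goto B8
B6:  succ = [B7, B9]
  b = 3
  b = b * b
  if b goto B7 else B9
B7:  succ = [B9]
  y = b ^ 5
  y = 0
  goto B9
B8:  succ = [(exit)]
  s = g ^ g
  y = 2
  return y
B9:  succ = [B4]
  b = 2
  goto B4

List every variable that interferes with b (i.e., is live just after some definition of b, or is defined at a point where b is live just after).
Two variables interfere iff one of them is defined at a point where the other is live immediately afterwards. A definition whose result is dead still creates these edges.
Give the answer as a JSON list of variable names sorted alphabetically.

Block summaries:
  B0: {c,g,s} / ∅
  B1: {b,s} / {s}
  B2: {c,y} / {s}
  B3: {b,y} / {g}
  B4: {y} / {s}
  B5: {s} / {s}
  B6: {b} / ∅
  B7: {y} / {b}
  B8: {s,y} / {g}
  B9: {b} / ∅

Backward fixpoint:
  B0 li=∅ lo={g,s}
  B1 li={g,s} lo={g,s}
  B2 li={g,s} lo={g,s}
  B3 li={g,s} lo={g,s}
  B4 li={g,s} lo={g,s}
  B5 li={g,s} lo={g}
  B6 li={g,s} lo={b,g,s}
  B7 li={b,g,s} lo={g,s}
  B8 li={g} lo=∅
  B9 li={g,s} lo={g,s}

Interference:
  b — {g,s,y}
  c — {g,s,y}
  g — {b,c,s,y}
  s — {b,c,g,y}
  y — {b,c,g,s}

N(b) = ["g", "s", "y"]

Answer: ["g", "s", "y"]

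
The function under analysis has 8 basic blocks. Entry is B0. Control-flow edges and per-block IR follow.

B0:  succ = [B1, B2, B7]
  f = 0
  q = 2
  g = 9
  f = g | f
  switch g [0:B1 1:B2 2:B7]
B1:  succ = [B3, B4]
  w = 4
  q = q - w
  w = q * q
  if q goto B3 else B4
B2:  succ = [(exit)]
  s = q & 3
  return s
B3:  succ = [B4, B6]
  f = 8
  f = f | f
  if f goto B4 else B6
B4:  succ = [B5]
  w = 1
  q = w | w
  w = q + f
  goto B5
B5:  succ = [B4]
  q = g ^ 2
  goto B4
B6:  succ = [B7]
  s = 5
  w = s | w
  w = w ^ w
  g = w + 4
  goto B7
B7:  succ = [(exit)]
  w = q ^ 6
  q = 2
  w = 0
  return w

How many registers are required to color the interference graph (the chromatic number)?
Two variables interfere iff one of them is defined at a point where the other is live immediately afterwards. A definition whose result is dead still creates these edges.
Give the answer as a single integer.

Answer: 4

Working:
Block summaries:
  B0: {f,g,q} / ∅
  B1: {q,w} / {q}
  B2: {s} / {q}
  B3: {f} / ∅
  B4: {q,w} / {f}
  B5: {q} / {g}
  B6: {g,s,w} / {w}
  B7: {q,w} / {q}

Liveness:
  live B0: ∅→{f,g,q}
  live B1: {f,g,q}→{f,g,q,w}
  live B2: {q}→∅
  live B3: {g,q,w}→{f,g,q,w}
  live B4: {f,g}→{f,g}
  live B5: {f,g}→{f,g}
  live B6: {q,w}→{q}
  live B7: {q}→∅

Interfere edges:
  f — {g,q,w}
  g — {f,q,w}
  q — {f,g,s,w}
  s — {q,w}
  w — {f,g,q,s}

Chromatic number:
  lower bound: {f,g,q,w} mutually conflict ⇒ χ ≥ 4
  4-colouring: R0={q}  R1={w}  R2={f,s}  R3={g}
  χ = 4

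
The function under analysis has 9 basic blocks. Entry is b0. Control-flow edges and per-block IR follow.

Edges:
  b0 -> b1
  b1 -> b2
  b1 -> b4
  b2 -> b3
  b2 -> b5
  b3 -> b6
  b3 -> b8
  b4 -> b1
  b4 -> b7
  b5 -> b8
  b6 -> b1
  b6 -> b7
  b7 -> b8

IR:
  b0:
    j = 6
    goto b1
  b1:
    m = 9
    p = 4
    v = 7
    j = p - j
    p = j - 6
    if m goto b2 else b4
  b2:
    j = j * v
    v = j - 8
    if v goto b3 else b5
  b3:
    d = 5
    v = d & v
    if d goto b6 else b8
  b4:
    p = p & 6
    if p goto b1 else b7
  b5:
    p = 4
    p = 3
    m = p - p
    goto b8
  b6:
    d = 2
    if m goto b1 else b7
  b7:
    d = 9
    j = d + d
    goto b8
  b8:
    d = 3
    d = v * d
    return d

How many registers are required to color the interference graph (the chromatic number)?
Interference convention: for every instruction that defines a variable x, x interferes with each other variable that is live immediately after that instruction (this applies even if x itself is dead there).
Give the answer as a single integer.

Answer: 4

Analysis:
Per-block:
  b0: def={j} ue=∅
  b1: def={j,m,p,v} ue={j}
  b2: def={j,v} ue={j,v}
  b3: def={d,v} ue={v}
  b4: def={p} ue={p}
  b5: def={m,p} ue=∅
  b6: def={d} ue={m}
  b7: def={d,j} ue=∅
  b8: def={d} ue={v}

Live sets:
  b0 li=∅ lo={j}
  b1 li={j} lo={j,m,p,v}
  b2 li={j,m,v} lo={j,m,v}
  b3 li={j,m,v} lo={j,m,v}
  b4 li={j,p,v} lo={j,v}
  b5 li={v} lo={v}
  b6 li={j,m,v} lo={j,v}
  b7 li={v} lo={v}
  b8 li={v} lo=∅

Interference:
  d: {j,m,v}
  j: {d,m,p,v}
  m: {d,j,p,v}
  p: {j,m,v}
  v: {d,j,m,p}

Registers:
  clique {d,j,m,v} ⇒ need ≥ 4
  4-colouring: c0={j}  c1={m}  c2={v}  c3={d,p}
  χ = 4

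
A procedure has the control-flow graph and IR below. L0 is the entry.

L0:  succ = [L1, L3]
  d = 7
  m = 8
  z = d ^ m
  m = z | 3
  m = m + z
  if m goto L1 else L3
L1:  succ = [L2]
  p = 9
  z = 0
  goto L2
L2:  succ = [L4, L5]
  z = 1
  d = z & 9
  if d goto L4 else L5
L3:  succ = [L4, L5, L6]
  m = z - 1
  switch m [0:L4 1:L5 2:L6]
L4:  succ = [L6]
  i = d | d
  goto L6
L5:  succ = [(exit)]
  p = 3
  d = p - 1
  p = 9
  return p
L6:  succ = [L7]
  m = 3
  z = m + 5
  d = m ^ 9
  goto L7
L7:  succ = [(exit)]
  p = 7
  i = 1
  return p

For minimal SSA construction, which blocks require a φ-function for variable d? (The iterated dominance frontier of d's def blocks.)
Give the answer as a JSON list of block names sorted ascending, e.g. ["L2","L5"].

idom tree: L1←L0 L2←L1 L3←L0 L4←L0 L5←L0 L6←L0 L7←L6
Join-block Dom:
  L4: preds {L2,L3}: {L0,L1,L2} ∩ {L0,L3} = {L0}; idom=L0
  L5: preds {L2,L3}: {L0,L1,L2} ∩ {L0,L3} = {L0}; idom=L0
  L6: preds {L3,L4}: {L0,L3} ∩ {L0,L4} = {L0}; idom=L0

DF walk-up:
  L4←L2: walk L2→L1 to L0
  L4←L3: walk L3 to L0
  L5←L2: walk L2→L1 to L0
  L5←L3: walk L3 to L0
  L6←L3: walk L3 to L0
  L6←L4: walk L4 to L0
  L0 → ∅
  L1 → {L4,L5}
  L2 → {L4,L5}
  L3 → {L4,L5,L6}
  L4 → {L6}
  L5 → ∅
  L6 → ∅
  L7 → ∅

φ for d: defs {L0,L2,L5,L6}
  DF⁺ = {L4,L5,L6}

Answer: ["L4", "L5", "L6"]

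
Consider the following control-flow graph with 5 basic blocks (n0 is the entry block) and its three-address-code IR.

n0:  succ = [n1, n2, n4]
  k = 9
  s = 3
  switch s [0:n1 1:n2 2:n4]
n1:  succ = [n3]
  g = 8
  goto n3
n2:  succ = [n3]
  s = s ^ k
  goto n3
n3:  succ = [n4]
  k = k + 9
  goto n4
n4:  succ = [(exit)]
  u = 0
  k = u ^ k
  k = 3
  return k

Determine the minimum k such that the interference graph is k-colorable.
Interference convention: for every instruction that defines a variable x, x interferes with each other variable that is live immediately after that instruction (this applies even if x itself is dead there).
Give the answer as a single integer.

def/use:
  n0: def={k,s} ue=∅
  n1: def={g} ue=∅
  n2: def={s} ue={k,s}
  n3: def={k} ue={k}
  n4: def={k,u} ue={k}

Backward fixpoint:
  n0: in=∅ out={k,s}
  n1: in={k} out={k}
  n2: in={k,s} out={k}
  n3: in={k} out={k}
  n4: in={k} out=∅

Interference:
  g: {k}
  k: {g,s,u}
  s: {k}
  u: {k}

Colouring:
  clique {g,k} ⇒ need ≥ 2
  2-colouring: r0={k}  r1={g,s,u}
  χ = 2

Answer: 2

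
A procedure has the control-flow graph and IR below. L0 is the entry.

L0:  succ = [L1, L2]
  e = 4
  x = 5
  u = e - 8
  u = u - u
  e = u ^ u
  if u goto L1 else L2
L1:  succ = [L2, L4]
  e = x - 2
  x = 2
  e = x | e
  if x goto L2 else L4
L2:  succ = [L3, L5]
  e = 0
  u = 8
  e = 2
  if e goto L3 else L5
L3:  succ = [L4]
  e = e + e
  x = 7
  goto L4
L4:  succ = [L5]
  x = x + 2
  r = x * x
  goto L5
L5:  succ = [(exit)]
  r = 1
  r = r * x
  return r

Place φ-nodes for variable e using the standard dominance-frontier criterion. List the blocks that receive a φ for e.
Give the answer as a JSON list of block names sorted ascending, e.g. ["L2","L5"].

idom tree: L1←L0 L2←L0 L3←L2 L4←L0 L5←L0
Dom at joins:
  L2: preds {L0,L1}: {L0} ∩ {L0,L1} = {L0}; idom=L0
  L4: preds {L1,L3}: {L0,L1} ∩ {L0,L2,L3} = {L0}; idom=L0
  L5: preds {L2,L4}: {L0,L2} ∩ {L0,L4} = {L0}; idom=L0

DF derivation:
  L2←L0: walk · to L0
  L2←L1: walk L1 to L0
  L4←L1: walk L1 to L0
  L4←L3: walk L3→L2 to L0
  L5←L2: walk L2 to L0
  L5←L4: walk L4 to L0
  L0: DF=∅
  L1: DF={L2,L4}
  L2: DF={L4,L5}
  L3: DF={L4}
  L4: DF={L5}
  L5: DF=∅

φ for e: defs {L0,L1,L2,L3}
  DF⁺ = {L2,L4,L5}

Answer: ["L2", "L4", "L5"]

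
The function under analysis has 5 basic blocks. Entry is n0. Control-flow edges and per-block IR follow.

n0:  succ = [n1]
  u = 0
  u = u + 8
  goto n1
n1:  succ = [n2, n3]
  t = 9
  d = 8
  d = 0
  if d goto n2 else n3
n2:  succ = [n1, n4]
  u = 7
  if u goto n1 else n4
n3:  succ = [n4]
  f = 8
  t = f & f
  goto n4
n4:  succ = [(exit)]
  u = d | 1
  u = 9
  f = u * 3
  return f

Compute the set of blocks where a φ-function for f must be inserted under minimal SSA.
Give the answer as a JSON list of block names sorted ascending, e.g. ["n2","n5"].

idom tree: n1←n0 n2←n1 n3←n1 n4←n1
Join-block Dom:
  n1: preds {n0,n2}: {n0} ∩ {n0,n1,n2} = {n0}; idom=n0
  n4: preds {n2,n3}: {n0,n1,n2} ∩ {n0,n1,n3} = {n0,n1}; idom=n1

Frontier:
  n1←n0: walk · to n0
  n1←n2: walk n2→n1 to n0
  n4←n2: walk n2 to n1
  n4←n3: walk n3 to n1
  DF(n0)=∅
  DF(n1)={n1}
  DF(n2)={n1,n4}
  DF(n3)={n4}
  DF(n4)=∅

φ for f: defs {n3,n4}
  DF⁺ = {n4}

Answer: ["n4"]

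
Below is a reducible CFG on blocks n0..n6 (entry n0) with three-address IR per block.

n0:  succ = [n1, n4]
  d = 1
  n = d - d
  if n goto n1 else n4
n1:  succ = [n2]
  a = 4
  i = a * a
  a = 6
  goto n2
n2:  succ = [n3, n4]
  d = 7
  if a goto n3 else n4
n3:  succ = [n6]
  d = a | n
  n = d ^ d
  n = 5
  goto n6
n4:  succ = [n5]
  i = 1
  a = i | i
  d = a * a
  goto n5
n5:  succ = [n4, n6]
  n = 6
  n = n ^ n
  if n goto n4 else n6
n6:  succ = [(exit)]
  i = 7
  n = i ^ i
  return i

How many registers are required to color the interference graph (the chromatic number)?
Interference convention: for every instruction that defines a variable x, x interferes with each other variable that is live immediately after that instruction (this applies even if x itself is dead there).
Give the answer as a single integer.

def/use:
  n0 def {d,n} use ∅
  n1 def {a,i} use ∅
  n2 def {d} use {a}
  n3 def {d,n} use {a,n}
  n4 def {a,d,i} use ∅
  n5 def {n} use ∅
  n6 def {i,n} use ∅

Liveness:
  n0 li=∅ lo={n}
  n1 li={n} lo={a,n}
  n2 li={a,n} lo={a,n}
  n3 li={a,n} lo=∅
  n4 li=∅ lo=∅
  n5 li=∅ lo=∅
  n6 li=∅ lo=∅

Interference:
  a: {d,n}
  d: {a,n}
  i: {n}
  n: {a,d,i}

Registers:
  clique {a,d,n} ⇒ need ≥ 3
  assign a→r1 d→r2 i→r1 n→r0 — no edge inside a register ⇒ χ ≤ 3
  χ = 3

Answer: 3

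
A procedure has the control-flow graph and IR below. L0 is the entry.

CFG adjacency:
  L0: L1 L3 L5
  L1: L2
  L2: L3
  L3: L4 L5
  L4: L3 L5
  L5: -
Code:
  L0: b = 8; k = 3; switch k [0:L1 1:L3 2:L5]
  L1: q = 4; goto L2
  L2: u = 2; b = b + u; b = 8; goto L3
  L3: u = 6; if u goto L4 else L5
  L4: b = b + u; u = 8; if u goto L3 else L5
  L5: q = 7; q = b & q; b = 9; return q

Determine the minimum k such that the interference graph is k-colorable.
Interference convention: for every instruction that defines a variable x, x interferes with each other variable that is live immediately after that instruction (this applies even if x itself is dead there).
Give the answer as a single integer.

def/use:
  L0: def={b,k} ue=∅
  L1: def={q} ue=∅
  L2: def={b,u} ue={b}
  L3: def={u} ue=∅
  L4: def={b,u} ue={b,u}
  L5: def={b,q} ue={b}

Live sets:
  L0 li=∅ lo={b}
  L1 li={b} lo={b}
  L2 li={b} lo={b}
  L3 li={b} lo={b,u}
  L4 li={b,u} lo={b}
  L5 li={b} lo=∅

Interfere edges:
  b: {k,q,u}
  k: {b}
  q: {b}
  u: {b}

Registers:
  lower bound: {b,k} mutually conflict ⇒ χ ≥ 2
  2-colouring: R0={b}  R1={k,q,u}
  χ = 2

Answer: 2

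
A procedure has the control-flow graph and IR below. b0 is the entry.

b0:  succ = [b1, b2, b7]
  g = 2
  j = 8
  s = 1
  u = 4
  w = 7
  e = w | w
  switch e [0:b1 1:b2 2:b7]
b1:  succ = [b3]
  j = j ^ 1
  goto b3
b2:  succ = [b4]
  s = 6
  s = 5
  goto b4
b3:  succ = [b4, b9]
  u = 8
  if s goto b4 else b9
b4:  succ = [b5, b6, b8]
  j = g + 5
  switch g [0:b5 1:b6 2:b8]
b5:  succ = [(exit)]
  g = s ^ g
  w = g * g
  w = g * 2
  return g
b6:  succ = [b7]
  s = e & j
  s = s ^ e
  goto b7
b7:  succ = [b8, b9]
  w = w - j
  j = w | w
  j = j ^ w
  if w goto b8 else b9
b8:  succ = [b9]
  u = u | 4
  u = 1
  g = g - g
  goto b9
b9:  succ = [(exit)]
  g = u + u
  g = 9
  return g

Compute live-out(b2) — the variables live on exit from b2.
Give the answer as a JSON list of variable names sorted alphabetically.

Answer: ["e", "g", "s", "u", "w"]

Working:
Per-block:
  b0 def {e,g,j,s,u,w} use ∅
  b1 def {j} use {j}
  b2 def {s} use ∅
  b3 def {u} use {s}
  b4 def {j} use {g}
  b5 def {g,w} use {g,s}
  b6 def {s} use {e,j}
  b7 def {j,w} use {j,w}
  b8 def {g,u} use {g,u}
  b9 def {g} use {u}

Liveness:
  b0 li=∅ lo={e,g,j,s,u,w}
  b1 li={e,g,j,s,w} lo={e,g,s,w}
  b2 li={e,g,u,w} lo={e,g,s,u,w}
  b3 li={e,g,s,w} lo={e,g,s,u,w}
  b4 li={e,g,s,u,w} lo={e,g,j,s,u,w}
  b5 li={g,s} lo=∅
  b6 li={e,g,j,u,w} lo={g,j,u,w}
  b7 li={g,j,u,w} lo={g,u}
  b8 li={g,u} lo={u}
  b9 li={u} lo=∅

live-out(b2) = ["e", "g", "s", "u", "w"]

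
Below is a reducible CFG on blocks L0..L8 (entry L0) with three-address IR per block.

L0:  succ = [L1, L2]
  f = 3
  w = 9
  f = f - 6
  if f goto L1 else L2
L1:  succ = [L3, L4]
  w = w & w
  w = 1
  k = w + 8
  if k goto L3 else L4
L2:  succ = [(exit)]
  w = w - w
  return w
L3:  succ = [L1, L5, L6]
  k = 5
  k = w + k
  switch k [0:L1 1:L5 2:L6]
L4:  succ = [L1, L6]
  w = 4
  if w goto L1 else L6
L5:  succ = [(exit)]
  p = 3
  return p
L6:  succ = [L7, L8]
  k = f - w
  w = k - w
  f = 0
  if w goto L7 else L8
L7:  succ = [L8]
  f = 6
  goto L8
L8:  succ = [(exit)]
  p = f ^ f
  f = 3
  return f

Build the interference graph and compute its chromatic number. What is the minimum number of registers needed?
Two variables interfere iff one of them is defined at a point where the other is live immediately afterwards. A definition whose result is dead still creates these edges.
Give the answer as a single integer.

Answer: 3

Analysis:
def/use:
  L0: {f,w} / ∅
  L1: {k,w} / {w}
  L2: {w} / {w}
  L3: {k} / {w}
  L4: {w} / ∅
  L5: {p} / ∅
  L6: {f,k,w} / {f,w}
  L7: {f} / ∅
  L8: {f,p} / {f}

Live sets:
  L0: in=∅ out={f,w}
  L1: in={f,w} out={f,w}
  L2: in={w} out=∅
  L3: in={f,w} out={f,w}
  L4: in={f} out={f,w}
  L5: in=∅ out=∅
  L6: in={f,w} out={f}
  L7: in=∅ out={f}
  L8: in={f} out=∅

Interfere edges:
  f — {k,w}
  k — {f,w}
  p — ∅
  w — {f,k}

Registers:
  lower bound: {f,k,w} mutually conflict ⇒ χ ≥ 3
  3-colouring: r0={f,p}  r1={k}  r2={w}
  χ = 3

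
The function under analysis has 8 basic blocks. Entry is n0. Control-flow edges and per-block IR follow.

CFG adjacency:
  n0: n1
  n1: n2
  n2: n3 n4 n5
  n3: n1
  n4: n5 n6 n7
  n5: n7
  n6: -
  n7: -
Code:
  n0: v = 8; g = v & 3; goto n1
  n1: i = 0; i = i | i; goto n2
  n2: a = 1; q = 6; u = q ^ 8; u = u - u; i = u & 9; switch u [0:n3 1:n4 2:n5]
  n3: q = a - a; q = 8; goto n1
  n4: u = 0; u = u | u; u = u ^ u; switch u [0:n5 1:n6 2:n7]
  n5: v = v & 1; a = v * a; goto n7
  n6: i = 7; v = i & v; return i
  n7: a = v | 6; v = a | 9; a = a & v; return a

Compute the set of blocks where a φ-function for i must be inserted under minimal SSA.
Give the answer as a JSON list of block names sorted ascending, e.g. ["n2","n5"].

idom tree: n1←n0 n2←n1 n3←n2 n4←n2 n5←n2 n6←n4 n7←n2
Join-block Dom:
  n1: preds {n0,n3}: {n0} ∩ {n0,n1,n2,n3} = {n0}; idom=n0
  n5: preds {n2,n4}: {n0,n1,n2} ∩ {n0,n1,n2,n4} = {n0,n1,n2}; idom=n2
  n7: preds {n4,n5}: {n0,n1,n2,n4} ∩ {n0,n1,n2,n5} = {n0,n1,n2}; idom=n2

Frontier:
  join n1 pred n0: · stop@n0
  join n1 pred n3: n3→n2→n1 stop@n0
  join n5 pred n2: · stop@n2
  join n5 pred n4: n4 stop@n2
  join n7 pred n4: n4 stop@n2
  join n7 pred n5: n5 stop@n2
  n0 → ∅
  n1 → {n1}
  n2 → {n1}
  n3 → {n1}
  n4 → {n5,n7}
  n5 → {n7}
  n6 → ∅
  n7 → ∅

φ for i: defs {n1,n2,n6}
  DF⁺ = {n1}

Answer: ["n1"]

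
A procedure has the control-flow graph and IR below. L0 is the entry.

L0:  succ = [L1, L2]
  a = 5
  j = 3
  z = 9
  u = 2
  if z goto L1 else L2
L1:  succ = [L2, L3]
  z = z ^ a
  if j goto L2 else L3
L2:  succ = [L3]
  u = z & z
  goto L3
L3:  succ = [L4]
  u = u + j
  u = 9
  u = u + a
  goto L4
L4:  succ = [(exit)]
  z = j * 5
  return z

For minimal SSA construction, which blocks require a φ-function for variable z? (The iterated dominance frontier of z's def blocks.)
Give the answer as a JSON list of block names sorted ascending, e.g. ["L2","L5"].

idom tree: L1←L0 L2←L0 L3←L0 L4←L3
Dom∩ at merges:
  L2: preds {L0,L1}: {L0} ∩ {L0,L1} = {L0}; idom=L0
  L3: preds {L1,L2}: {L0,L1} ∩ {L0,L2} = {L0}; idom=L0

Frontier:
  join L2 pred L0: · stop@L0
  join L2 pred L1: L1 stop@L0
  join L3 pred L1: L1 stop@L0
  join L3 pred L2: L2 stop@L0
  L0: DF=∅
  L1: DF={L2,L3}
  L2: DF={L3}
  L3: DF=∅
  L4: DF=∅

φ for z: defs {L0,L1,L4}
  DF⁺ = {L2,L3}

Answer: ["L2", "L3"]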